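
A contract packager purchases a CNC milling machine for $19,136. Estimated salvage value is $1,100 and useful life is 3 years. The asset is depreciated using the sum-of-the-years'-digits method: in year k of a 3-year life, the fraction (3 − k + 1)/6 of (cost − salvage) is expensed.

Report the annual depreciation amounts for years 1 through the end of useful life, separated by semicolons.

Depreciable base = $19,136 − $1,100 = $18,036.
Sum of the years' digits = 3+2+1 = 6.
Year 1: $18,036 × 3/6 = $9,018. Book value $10,118.
Year 2: $18,036 × 2/6 = $6,012. Book value $4,106.
Year 3: $18,036 × 1/6 = $3,006. Book value $1,100.

$9,018; $6,012; $3,006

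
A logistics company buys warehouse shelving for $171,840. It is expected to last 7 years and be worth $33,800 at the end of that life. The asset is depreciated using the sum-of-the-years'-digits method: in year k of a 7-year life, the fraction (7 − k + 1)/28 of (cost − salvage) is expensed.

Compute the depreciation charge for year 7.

Depreciable base = $171,840 − $33,800 = $138,040.
Sum of the years' digits = 7+6+5+4+3+2+1 = 28.
Year 1: $138,040 × 7/28 = $34,510. Book value $137,330.
Year 2: $138,040 × 6/28 = $29,580. Book value $107,750.
Year 3: $138,040 × 5/28 = $24,650. Book value $83,100.
Year 4: $138,040 × 4/28 = $19,720. Book value $63,380.
Year 5: $138,040 × 3/28 = $14,790. Book value $48,590.
Year 6: $138,040 × 2/28 = $9,860. Book value $38,730.
Year 7: $138,040 × 1/28 = $4,930. Book value $33,800.

$4,930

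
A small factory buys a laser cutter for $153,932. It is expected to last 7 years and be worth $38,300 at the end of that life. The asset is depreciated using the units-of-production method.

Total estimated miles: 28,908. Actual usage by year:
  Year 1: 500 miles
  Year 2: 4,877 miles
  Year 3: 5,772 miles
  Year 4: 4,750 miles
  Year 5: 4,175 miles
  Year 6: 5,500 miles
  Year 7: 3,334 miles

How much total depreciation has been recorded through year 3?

$44,596

Depreciable base = $153,932 − $38,300 = $115,632.
Rate = $115,632 / 28,908 miles = $4 per mile.
Year 1: 500 × $4 = $2,000. Book value $151,932.
Year 2: 4,877 × $4 = $19,508. Book value $132,424.
Year 3: 5,772 × $4 = $23,088. Book value $109,336.
Accumulated through year 3 = $153,932 − $109,336 = $44,596.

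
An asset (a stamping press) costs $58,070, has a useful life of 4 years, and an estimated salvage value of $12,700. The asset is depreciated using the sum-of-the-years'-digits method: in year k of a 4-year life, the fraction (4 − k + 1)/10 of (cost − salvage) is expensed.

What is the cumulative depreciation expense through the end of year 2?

$31,759

Depreciable base = $58,070 − $12,700 = $45,370.
Sum of the years' digits = 4+3+2+1 = 10.
Year 1: $45,370 × 4/10 = $18,148. Book value $39,922.
Year 2: $45,370 × 3/10 = $13,611. Book value $26,311.
Accumulated through year 2 = $58,070 − $26,311 = $31,759.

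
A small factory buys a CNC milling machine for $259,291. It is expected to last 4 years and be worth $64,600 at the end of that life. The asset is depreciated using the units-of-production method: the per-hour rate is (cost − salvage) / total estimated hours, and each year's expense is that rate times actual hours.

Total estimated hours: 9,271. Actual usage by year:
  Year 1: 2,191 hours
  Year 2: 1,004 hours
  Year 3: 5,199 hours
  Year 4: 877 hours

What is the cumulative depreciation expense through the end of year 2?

Depreciable base = $259,291 − $64,600 = $194,691.
Rate = $194,691 / 9,271 hours = $21 per hour.
Year 1: 2,191 × $21 = $46,011. Book value $213,280.
Year 2: 1,004 × $21 = $21,084. Book value $192,196.
Accumulated through year 2 = $259,291 − $192,196 = $67,095.

$67,095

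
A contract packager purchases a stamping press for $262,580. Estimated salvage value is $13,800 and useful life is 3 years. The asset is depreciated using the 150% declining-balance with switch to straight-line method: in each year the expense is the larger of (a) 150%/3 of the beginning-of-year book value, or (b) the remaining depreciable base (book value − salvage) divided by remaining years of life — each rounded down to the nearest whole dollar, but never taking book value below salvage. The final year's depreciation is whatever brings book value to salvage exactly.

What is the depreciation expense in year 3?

$51,845

Depreciable base = $262,580 − $13,800 = $248,780.
Year 1: DB = ⌊$262,580 × 150%/3⌋ = $131,290; SL = ⌊$248,780/3⌋ = $82,926 → take DB $131,290. Book value $131,290.
Year 2: DB = ⌊$131,290 × 150%/3⌋ = $65,645; SL = ⌊$117,490/2⌋ = $58,745 → take DB $65,645. Book value $65,645.
Year 3 (final): $65,645 − $13,800 = $51,845. Book value $13,800.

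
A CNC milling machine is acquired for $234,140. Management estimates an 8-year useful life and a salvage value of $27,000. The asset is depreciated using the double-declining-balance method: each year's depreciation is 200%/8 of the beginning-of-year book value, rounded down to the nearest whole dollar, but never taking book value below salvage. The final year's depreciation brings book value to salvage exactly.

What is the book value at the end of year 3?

$98,778

Depreciable base = $234,140 − $27,000 = $207,140.
Year 1: ⌊$234,140 × 200%/8⌋ = $58,535. Book value $175,605.
Year 2: ⌊$175,605 × 200%/8⌋ = $43,901. Book value $131,704.
Year 3: ⌊$131,704 × 200%/8⌋ = $32,926. Book value $98,778.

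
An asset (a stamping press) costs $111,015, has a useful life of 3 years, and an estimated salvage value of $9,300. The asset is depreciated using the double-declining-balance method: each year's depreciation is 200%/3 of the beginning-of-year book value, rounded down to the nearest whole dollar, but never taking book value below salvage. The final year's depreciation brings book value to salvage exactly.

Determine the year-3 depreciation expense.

$3,035

Depreciable base = $111,015 − $9,300 = $101,715.
Year 1: ⌊$111,015 × 200%/3⌋ = $74,010. Book value $37,005.
Year 2: ⌊$37,005 × 200%/3⌋ = $24,670. Book value $12,335.
Year 3 (final): $12,335 − $9,300 = $3,035. Book value $9,300.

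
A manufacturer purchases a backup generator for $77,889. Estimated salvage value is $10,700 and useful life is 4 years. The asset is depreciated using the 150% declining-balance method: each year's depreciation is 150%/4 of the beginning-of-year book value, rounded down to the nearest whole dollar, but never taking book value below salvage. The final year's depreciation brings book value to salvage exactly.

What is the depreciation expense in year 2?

$18,255

Depreciable base = $77,889 − $10,700 = $67,189.
Year 1: ⌊$77,889 × 150%/4⌋ = $29,208. Book value $48,681.
Year 2: ⌊$48,681 × 150%/4⌋ = $18,255. Book value $30,426.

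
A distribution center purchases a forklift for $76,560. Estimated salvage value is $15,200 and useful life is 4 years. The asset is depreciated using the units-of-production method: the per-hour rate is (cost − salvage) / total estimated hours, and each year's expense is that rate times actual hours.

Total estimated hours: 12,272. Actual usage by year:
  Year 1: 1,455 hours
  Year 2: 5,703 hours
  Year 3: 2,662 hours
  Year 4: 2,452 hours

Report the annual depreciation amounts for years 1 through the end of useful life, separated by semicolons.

Depreciable base = $76,560 − $15,200 = $61,360.
Rate = $61,360 / 12,272 hours = $5 per hour.
Year 1: 1,455 × $5 = $7,275. Book value $69,285.
Year 2: 5,703 × $5 = $28,515. Book value $40,770.
Year 3: 2,662 × $5 = $13,310. Book value $27,460.
Year 4: 2,452 × $5 = $12,260. Book value $15,200.

$7,275; $28,515; $13,310; $12,260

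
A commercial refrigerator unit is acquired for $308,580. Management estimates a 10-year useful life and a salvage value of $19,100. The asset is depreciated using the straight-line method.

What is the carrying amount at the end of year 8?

$76,996

Depreciable base = $308,580 − $19,100 = $289,480.
Annual expense = $289,480 / 10 = $28,948.
End of year 1: book value $279,632.
End of year 2: book value $250,684.
End of year 3: book value $221,736.
End of year 4: book value $192,788.
End of year 5: book value $163,840.
End of year 6: book value $134,892.
End of year 7: book value $105,944.
End of year 8: book value $76,996.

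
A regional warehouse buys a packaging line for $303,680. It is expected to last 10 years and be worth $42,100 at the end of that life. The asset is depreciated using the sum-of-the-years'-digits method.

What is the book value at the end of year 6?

Depreciable base = $303,680 − $42,100 = $261,580.
Sum of the years' digits = 10+9+8+7+6+5+4+3+2+1 = 55.
Year 1: $261,580 × 10/55 = $47,560. Book value $256,120.
Year 2: $261,580 × 9/55 = $42,804. Book value $213,316.
Year 3: $261,580 × 8/55 = $38,048. Book value $175,268.
Year 4: $261,580 × 7/55 = $33,292. Book value $141,976.
Year 5: $261,580 × 6/55 = $28,536. Book value $113,440.
Year 6: $261,580 × 5/55 = $23,780. Book value $89,660.

$89,660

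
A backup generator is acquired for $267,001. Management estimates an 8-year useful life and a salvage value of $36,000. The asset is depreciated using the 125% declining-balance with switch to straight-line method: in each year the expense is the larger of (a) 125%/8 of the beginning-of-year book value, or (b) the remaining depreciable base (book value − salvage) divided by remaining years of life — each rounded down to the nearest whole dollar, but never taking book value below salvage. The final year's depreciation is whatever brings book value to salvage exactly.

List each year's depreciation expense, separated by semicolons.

$41,718; $35,200; $29,700; $25,059; $24,831; $24,831; $24,831; $24,831

Depreciable base = $267,001 − $36,000 = $231,001.
Year 1: DB = ⌊$267,001 × 125%/8⌋ = $41,718; SL = ⌊$231,001/8⌋ = $28,875 → take DB $41,718. Book value $225,283.
Year 2: DB = ⌊$225,283 × 125%/8⌋ = $35,200; SL = ⌊$189,283/7⌋ = $27,040 → take DB $35,200. Book value $190,083.
Year 3: DB = ⌊$190,083 × 125%/8⌋ = $29,700; SL = ⌊$154,083/6⌋ = $25,680 → take DB $29,700. Book value $160,383.
Year 4: DB = ⌊$160,383 × 125%/8⌋ = $25,059; SL = ⌊$124,383/5⌋ = $24,876 → take DB $25,059. Book value $135,324.
Year 5: DB = ⌊$135,324 × 125%/8⌋ = $21,144; SL = ⌊$99,324/4⌋ = $24,831 → take SL $24,831. Book value $110,493.
Year 6: DB = ⌊$110,493 × 125%/8⌋ = $17,264; SL = ⌊$74,493/3⌋ = $24,831 → take SL $24,831. Book value $85,662.
Year 7: DB = ⌊$85,662 × 125%/8⌋ = $13,384; SL = ⌊$49,662/2⌋ = $24,831 → take SL $24,831. Book value $60,831.
Year 8 (final): $60,831 − $36,000 = $24,831. Book value $36,000.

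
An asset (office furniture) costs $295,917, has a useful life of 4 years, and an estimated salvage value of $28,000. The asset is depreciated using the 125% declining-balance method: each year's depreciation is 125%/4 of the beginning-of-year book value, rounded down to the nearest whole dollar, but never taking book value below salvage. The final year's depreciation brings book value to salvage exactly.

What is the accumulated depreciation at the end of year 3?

Depreciable base = $295,917 − $28,000 = $267,917.
Year 1: ⌊$295,917 × 125%/4⌋ = $92,474. Book value $203,443.
Year 2: ⌊$203,443 × 125%/4⌋ = $63,575. Book value $139,868.
Year 3: ⌊$139,868 × 125%/4⌋ = $43,708. Book value $96,160.
Accumulated through year 3 = $295,917 − $96,160 = $199,757.

$199,757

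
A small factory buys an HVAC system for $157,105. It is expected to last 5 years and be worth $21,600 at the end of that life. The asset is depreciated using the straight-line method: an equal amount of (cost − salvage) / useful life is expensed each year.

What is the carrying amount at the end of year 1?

$130,004

Depreciable base = $157,105 − $21,600 = $135,505.
Annual expense = $135,505 / 5 = $27,101.
End of year 1: book value $130,004.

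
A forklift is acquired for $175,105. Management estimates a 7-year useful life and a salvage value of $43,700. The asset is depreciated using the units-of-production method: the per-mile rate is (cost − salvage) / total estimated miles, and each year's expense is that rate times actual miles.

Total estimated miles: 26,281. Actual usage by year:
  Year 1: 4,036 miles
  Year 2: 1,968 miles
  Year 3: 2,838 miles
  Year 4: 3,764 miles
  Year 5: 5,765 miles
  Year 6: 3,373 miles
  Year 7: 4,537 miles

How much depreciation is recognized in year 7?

$22,685

Depreciable base = $175,105 − $43,700 = $131,405.
Rate = $131,405 / 26,281 miles = $5 per mile.
Year 1: 4,036 × $5 = $20,180. Book value $154,925.
Year 2: 1,968 × $5 = $9,840. Book value $145,085.
Year 3: 2,838 × $5 = $14,190. Book value $130,895.
Year 4: 3,764 × $5 = $18,820. Book value $112,075.
Year 5: 5,765 × $5 = $28,825. Book value $83,250.
Year 6: 3,373 × $5 = $16,865. Book value $66,385.
Year 7: 4,537 × $5 = $22,685. Book value $43,700.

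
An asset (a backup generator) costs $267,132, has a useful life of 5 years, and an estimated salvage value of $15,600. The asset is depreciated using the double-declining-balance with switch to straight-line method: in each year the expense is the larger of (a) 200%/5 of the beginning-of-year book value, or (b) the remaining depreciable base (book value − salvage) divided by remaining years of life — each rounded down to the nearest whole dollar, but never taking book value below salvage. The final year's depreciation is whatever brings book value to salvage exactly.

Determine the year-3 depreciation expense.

Depreciable base = $267,132 − $15,600 = $251,532.
Year 1: DB = ⌊$267,132 × 200%/5⌋ = $106,852; SL = ⌊$251,532/5⌋ = $50,306 → take DB $106,852. Book value $160,280.
Year 2: DB = ⌊$160,280 × 200%/5⌋ = $64,112; SL = ⌊$144,680/4⌋ = $36,170 → take DB $64,112. Book value $96,168.
Year 3: DB = ⌊$96,168 × 200%/5⌋ = $38,467; SL = ⌊$80,568/3⌋ = $26,856 → take DB $38,467. Book value $57,701.

$38,467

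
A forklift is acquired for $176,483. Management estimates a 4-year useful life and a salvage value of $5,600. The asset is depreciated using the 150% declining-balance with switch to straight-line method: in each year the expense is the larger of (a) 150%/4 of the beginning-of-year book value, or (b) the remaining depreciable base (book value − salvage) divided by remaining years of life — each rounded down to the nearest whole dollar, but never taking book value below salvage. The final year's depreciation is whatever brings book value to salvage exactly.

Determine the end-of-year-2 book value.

$68,939

Depreciable base = $176,483 − $5,600 = $170,883.
Year 1: DB = ⌊$176,483 × 150%/4⌋ = $66,181; SL = ⌊$170,883/4⌋ = $42,720 → take DB $66,181. Book value $110,302.
Year 2: DB = ⌊$110,302 × 150%/4⌋ = $41,363; SL = ⌊$104,702/3⌋ = $34,900 → take DB $41,363. Book value $68,939.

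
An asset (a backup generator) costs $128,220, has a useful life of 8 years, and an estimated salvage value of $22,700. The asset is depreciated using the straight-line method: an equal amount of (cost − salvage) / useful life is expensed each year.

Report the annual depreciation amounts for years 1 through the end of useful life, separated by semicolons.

$13,190; $13,190; $13,190; $13,190; $13,190; $13,190; $13,190; $13,190

Depreciable base = $128,220 − $22,700 = $105,520.
Annual expense = $105,520 / 8 = $13,190.
End of year 1: book value $115,030.
End of year 2: book value $101,840.
End of year 3: book value $88,650.
End of year 4: book value $75,460.
End of year 5: book value $62,270.
End of year 6: book value $49,080.
End of year 7: book value $35,890.
End of year 8: book value $22,700.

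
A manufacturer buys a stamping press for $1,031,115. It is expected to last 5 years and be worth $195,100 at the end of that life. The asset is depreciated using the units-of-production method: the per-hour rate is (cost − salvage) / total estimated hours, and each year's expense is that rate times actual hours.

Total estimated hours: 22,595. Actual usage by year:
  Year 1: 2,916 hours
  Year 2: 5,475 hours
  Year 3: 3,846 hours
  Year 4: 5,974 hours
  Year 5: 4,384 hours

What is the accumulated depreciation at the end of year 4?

$673,807

Depreciable base = $1,031,115 − $195,100 = $836,015.
Rate = $836,015 / 22,595 hours = $37 per hour.
Year 1: 2,916 × $37 = $107,892. Book value $923,223.
Year 2: 5,475 × $37 = $202,575. Book value $720,648.
Year 3: 3,846 × $37 = $142,302. Book value $578,346.
Year 4: 5,974 × $37 = $221,038. Book value $357,308.
Accumulated through year 4 = $1,031,115 − $357,308 = $673,807.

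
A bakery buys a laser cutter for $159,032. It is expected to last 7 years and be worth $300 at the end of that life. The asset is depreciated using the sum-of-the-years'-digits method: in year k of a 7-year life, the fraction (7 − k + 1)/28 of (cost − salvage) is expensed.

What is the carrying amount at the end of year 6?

$5,969

Depreciable base = $159,032 − $300 = $158,732.
Sum of the years' digits = 7+6+5+4+3+2+1 = 28.
Year 1: $158,732 × 7/28 = $39,683. Book value $119,349.
Year 2: $158,732 × 6/28 = $34,014. Book value $85,335.
Year 3: $158,732 × 5/28 = $28,345. Book value $56,990.
Year 4: $158,732 × 4/28 = $22,676. Book value $34,314.
Year 5: $158,732 × 3/28 = $17,007. Book value $17,307.
Year 6: $158,732 × 2/28 = $11,338. Book value $5,969.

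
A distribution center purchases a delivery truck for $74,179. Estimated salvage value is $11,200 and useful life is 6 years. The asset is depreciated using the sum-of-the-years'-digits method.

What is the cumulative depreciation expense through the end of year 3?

$44,985

Depreciable base = $74,179 − $11,200 = $62,979.
Sum of the years' digits = 6+5+4+3+2+1 = 21.
Year 1: $62,979 × 6/21 = $17,994. Book value $56,185.
Year 2: $62,979 × 5/21 = $14,995. Book value $41,190.
Year 3: $62,979 × 4/21 = $11,996. Book value $29,194.
Accumulated through year 3 = $74,179 − $29,194 = $44,985.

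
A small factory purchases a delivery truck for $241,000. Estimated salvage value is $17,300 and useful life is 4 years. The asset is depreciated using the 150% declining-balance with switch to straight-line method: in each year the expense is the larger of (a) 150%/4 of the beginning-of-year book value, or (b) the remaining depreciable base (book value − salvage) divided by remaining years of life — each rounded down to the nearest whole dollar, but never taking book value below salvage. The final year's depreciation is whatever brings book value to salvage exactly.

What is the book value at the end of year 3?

$55,721

Depreciable base = $241,000 − $17,300 = $223,700.
Year 1: DB = ⌊$241,000 × 150%/4⌋ = $90,375; SL = ⌊$223,700/4⌋ = $55,925 → take DB $90,375. Book value $150,625.
Year 2: DB = ⌊$150,625 × 150%/4⌋ = $56,484; SL = ⌊$133,325/3⌋ = $44,441 → take DB $56,484. Book value $94,141.
Year 3: DB = ⌊$94,141 × 150%/4⌋ = $35,302; SL = ⌊$76,841/2⌋ = $38,420 → take SL $38,420. Book value $55,721.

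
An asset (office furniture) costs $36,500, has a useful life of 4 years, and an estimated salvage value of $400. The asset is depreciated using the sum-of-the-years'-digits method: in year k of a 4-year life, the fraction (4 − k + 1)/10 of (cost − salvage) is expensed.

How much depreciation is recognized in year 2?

Depreciable base = $36,500 − $400 = $36,100.
Sum of the years' digits = 4+3+2+1 = 10.
Year 1: $36,100 × 4/10 = $14,440. Book value $22,060.
Year 2: $36,100 × 3/10 = $10,830. Book value $11,230.

$10,830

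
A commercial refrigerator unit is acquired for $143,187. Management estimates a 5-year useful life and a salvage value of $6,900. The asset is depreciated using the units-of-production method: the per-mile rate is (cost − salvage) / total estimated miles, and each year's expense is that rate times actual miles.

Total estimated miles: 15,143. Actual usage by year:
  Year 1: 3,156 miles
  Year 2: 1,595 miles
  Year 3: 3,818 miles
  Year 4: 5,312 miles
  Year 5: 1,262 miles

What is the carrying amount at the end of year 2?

Depreciable base = $143,187 − $6,900 = $136,287.
Rate = $136,287 / 15,143 miles = $9 per mile.
Year 1: 3,156 × $9 = $28,404. Book value $114,783.
Year 2: 1,595 × $9 = $14,355. Book value $100,428.

$100,428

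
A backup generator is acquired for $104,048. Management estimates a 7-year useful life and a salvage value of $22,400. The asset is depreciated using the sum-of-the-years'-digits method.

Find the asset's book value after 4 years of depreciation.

Depreciable base = $104,048 − $22,400 = $81,648.
Sum of the years' digits = 7+6+5+4+3+2+1 = 28.
Year 1: $81,648 × 7/28 = $20,412. Book value $83,636.
Year 2: $81,648 × 6/28 = $17,496. Book value $66,140.
Year 3: $81,648 × 5/28 = $14,580. Book value $51,560.
Year 4: $81,648 × 4/28 = $11,664. Book value $39,896.

$39,896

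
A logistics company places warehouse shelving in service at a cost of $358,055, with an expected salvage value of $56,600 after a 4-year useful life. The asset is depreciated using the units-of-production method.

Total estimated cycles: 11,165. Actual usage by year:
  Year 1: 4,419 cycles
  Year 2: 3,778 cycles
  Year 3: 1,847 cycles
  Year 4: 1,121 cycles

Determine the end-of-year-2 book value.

$136,736

Depreciable base = $358,055 − $56,600 = $301,455.
Rate = $301,455 / 11,165 cycles = $27 per cycle.
Year 1: 4,419 × $27 = $119,313. Book value $238,742.
Year 2: 3,778 × $27 = $102,006. Book value $136,736.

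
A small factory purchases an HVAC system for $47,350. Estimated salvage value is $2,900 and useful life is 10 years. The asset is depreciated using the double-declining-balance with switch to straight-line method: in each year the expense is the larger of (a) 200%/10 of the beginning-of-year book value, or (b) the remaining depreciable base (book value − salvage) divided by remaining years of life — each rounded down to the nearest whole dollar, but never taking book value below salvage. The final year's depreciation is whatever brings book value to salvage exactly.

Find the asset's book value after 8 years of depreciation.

Depreciable base = $47,350 − $2,900 = $44,450.
Year 1: DB = ⌊$47,350 × 200%/10⌋ = $9,470; SL = ⌊$44,450/10⌋ = $4,445 → take DB $9,470. Book value $37,880.
Year 2: DB = ⌊$37,880 × 200%/10⌋ = $7,576; SL = ⌊$34,980/9⌋ = $3,886 → take DB $7,576. Book value $30,304.
Year 3: DB = ⌊$30,304 × 200%/10⌋ = $6,060; SL = ⌊$27,404/8⌋ = $3,425 → take DB $6,060. Book value $24,244.
Year 4: DB = ⌊$24,244 × 200%/10⌋ = $4,848; SL = ⌊$21,344/7⌋ = $3,049 → take DB $4,848. Book value $19,396.
Year 5: DB = ⌊$19,396 × 200%/10⌋ = $3,879; SL = ⌊$16,496/6⌋ = $2,749 → take DB $3,879. Book value $15,517.
Year 6: DB = ⌊$15,517 × 200%/10⌋ = $3,103; SL = ⌊$12,617/5⌋ = $2,523 → take DB $3,103. Book value $12,414.
Year 7: DB = ⌊$12,414 × 200%/10⌋ = $2,482; SL = ⌊$9,514/4⌋ = $2,378 → take DB $2,482. Book value $9,932.
Year 8: DB = ⌊$9,932 × 200%/10⌋ = $1,986; SL = ⌊$7,032/3⌋ = $2,344 → take SL $2,344. Book value $7,588.

$7,588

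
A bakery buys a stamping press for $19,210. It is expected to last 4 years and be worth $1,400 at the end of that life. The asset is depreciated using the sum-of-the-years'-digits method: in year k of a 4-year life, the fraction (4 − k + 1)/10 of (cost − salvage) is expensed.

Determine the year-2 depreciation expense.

Depreciable base = $19,210 − $1,400 = $17,810.
Sum of the years' digits = 4+3+2+1 = 10.
Year 1: $17,810 × 4/10 = $7,124. Book value $12,086.
Year 2: $17,810 × 3/10 = $5,343. Book value $6,743.

$5,343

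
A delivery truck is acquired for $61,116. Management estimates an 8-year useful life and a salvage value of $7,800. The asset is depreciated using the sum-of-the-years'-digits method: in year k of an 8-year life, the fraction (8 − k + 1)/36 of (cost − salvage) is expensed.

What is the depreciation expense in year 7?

Depreciable base = $61,116 − $7,800 = $53,316.
Sum of the years' digits = 8+7+6+5+4+3+2+1 = 36.
Year 1: $53,316 × 8/36 = $11,848. Book value $49,268.
Year 2: $53,316 × 7/36 = $10,367. Book value $38,901.
Year 3: $53,316 × 6/36 = $8,886. Book value $30,015.
Year 4: $53,316 × 5/36 = $7,405. Book value $22,610.
Year 5: $53,316 × 4/36 = $5,924. Book value $16,686.
Year 6: $53,316 × 3/36 = $4,443. Book value $12,243.
Year 7: $53,316 × 2/36 = $2,962. Book value $9,281.

$2,962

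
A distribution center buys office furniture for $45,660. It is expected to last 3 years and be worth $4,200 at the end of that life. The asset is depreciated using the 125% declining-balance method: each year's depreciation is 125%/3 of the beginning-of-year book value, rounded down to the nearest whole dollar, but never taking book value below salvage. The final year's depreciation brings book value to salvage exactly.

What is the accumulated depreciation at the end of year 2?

Depreciable base = $45,660 − $4,200 = $41,460.
Year 1: ⌊$45,660 × 125%/3⌋ = $19,025. Book value $26,635.
Year 2: ⌊$26,635 × 125%/3⌋ = $11,097. Book value $15,538.
Accumulated through year 2 = $45,660 − $15,538 = $30,122.

$30,122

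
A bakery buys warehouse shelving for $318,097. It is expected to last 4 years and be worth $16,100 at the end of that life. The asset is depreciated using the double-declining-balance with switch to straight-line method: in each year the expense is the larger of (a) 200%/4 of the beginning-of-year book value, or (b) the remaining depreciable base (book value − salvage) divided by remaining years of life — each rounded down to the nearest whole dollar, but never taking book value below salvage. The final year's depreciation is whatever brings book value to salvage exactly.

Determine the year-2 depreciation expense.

$79,524

Depreciable base = $318,097 − $16,100 = $301,997.
Year 1: DB = ⌊$318,097 × 200%/4⌋ = $159,048; SL = ⌊$301,997/4⌋ = $75,499 → take DB $159,048. Book value $159,049.
Year 2: DB = ⌊$159,049 × 200%/4⌋ = $79,524; SL = ⌊$142,949/3⌋ = $47,649 → take DB $79,524. Book value $79,525.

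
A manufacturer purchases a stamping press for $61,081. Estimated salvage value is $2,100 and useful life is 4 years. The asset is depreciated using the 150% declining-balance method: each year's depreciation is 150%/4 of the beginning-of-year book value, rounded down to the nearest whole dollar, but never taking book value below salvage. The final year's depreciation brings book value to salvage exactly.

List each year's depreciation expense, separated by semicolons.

Depreciable base = $61,081 − $2,100 = $58,981.
Year 1: ⌊$61,081 × 150%/4⌋ = $22,905. Book value $38,176.
Year 2: ⌊$38,176 × 150%/4⌋ = $14,316. Book value $23,860.
Year 3: ⌊$23,860 × 150%/4⌋ = $8,947. Book value $14,913.
Year 4 (final): $14,913 − $2,100 = $12,813. Book value $2,100.

$22,905; $14,316; $8,947; $12,813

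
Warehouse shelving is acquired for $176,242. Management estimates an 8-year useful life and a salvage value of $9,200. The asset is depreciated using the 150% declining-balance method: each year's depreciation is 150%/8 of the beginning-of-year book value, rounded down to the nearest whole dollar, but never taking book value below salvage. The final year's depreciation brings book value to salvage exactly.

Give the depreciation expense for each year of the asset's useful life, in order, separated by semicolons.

$33,045; $26,849; $21,815; $17,724; $14,401; $11,701; $9,507; $32,000

Depreciable base = $176,242 − $9,200 = $167,042.
Year 1: ⌊$176,242 × 150%/8⌋ = $33,045. Book value $143,197.
Year 2: ⌊$143,197 × 150%/8⌋ = $26,849. Book value $116,348.
Year 3: ⌊$116,348 × 150%/8⌋ = $21,815. Book value $94,533.
Year 4: ⌊$94,533 × 150%/8⌋ = $17,724. Book value $76,809.
Year 5: ⌊$76,809 × 150%/8⌋ = $14,401. Book value $62,408.
Year 6: ⌊$62,408 × 150%/8⌋ = $11,701. Book value $50,707.
Year 7: ⌊$50,707 × 150%/8⌋ = $9,507. Book value $41,200.
Year 8 (final): $41,200 − $9,200 = $32,000. Book value $9,200.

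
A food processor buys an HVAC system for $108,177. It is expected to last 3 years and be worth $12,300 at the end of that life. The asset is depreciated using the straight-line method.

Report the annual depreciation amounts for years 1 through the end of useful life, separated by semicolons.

Depreciable base = $108,177 − $12,300 = $95,877.
Annual expense = $95,877 / 3 = $31,959.
End of year 1: book value $76,218.
End of year 2: book value $44,259.
End of year 3: book value $12,300.

$31,959; $31,959; $31,959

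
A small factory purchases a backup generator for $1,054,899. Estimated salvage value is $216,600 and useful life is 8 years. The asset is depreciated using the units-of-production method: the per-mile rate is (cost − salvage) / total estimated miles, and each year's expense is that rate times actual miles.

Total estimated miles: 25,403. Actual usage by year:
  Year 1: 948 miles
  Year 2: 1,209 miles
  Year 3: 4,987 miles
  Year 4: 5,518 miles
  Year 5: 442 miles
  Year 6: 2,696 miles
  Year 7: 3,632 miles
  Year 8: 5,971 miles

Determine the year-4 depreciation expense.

Depreciable base = $1,054,899 − $216,600 = $838,299.
Rate = $838,299 / 25,403 miles = $33 per mile.
Year 1: 948 × $33 = $31,284. Book value $1,023,615.
Year 2: 1,209 × $33 = $39,897. Book value $983,718.
Year 3: 4,987 × $33 = $164,571. Book value $819,147.
Year 4: 5,518 × $33 = $182,094. Book value $637,053.

$182,094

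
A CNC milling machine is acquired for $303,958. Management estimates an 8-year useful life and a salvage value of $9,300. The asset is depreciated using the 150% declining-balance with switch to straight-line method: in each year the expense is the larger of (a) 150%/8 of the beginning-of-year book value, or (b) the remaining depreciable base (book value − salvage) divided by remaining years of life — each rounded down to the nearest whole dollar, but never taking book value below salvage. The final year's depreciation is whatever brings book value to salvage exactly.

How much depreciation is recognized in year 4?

$30,747

Depreciable base = $303,958 − $9,300 = $294,658.
Year 1: DB = ⌊$303,958 × 150%/8⌋ = $56,992; SL = ⌊$294,658/8⌋ = $36,832 → take DB $56,992. Book value $246,966.
Year 2: DB = ⌊$246,966 × 150%/8⌋ = $46,306; SL = ⌊$237,666/7⌋ = $33,952 → take DB $46,306. Book value $200,660.
Year 3: DB = ⌊$200,660 × 150%/8⌋ = $37,623; SL = ⌊$191,360/6⌋ = $31,893 → take DB $37,623. Book value $163,037.
Year 4: DB = ⌊$163,037 × 150%/8⌋ = $30,569; SL = ⌊$153,737/5⌋ = $30,747 → take SL $30,747. Book value $132,290.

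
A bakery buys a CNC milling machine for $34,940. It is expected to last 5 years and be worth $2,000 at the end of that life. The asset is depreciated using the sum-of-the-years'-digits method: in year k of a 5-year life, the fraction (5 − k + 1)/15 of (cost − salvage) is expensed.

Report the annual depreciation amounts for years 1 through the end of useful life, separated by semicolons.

$10,980; $8,784; $6,588; $4,392; $2,196

Depreciable base = $34,940 − $2,000 = $32,940.
Sum of the years' digits = 5+4+3+2+1 = 15.
Year 1: $32,940 × 5/15 = $10,980. Book value $23,960.
Year 2: $32,940 × 4/15 = $8,784. Book value $15,176.
Year 3: $32,940 × 3/15 = $6,588. Book value $8,588.
Year 4: $32,940 × 2/15 = $4,392. Book value $4,196.
Year 5: $32,940 × 1/15 = $2,196. Book value $2,000.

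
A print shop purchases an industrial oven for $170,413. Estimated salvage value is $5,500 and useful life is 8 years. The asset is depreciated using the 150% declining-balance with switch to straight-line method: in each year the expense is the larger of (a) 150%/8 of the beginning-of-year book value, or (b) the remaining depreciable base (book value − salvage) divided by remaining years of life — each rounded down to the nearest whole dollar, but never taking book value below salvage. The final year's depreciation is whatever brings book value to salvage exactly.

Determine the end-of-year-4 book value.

Depreciable base = $170,413 − $5,500 = $164,913.
Year 1: DB = ⌊$170,413 × 150%/8⌋ = $31,952; SL = ⌊$164,913/8⌋ = $20,614 → take DB $31,952. Book value $138,461.
Year 2: DB = ⌊$138,461 × 150%/8⌋ = $25,961; SL = ⌊$132,961/7⌋ = $18,994 → take DB $25,961. Book value $112,500.
Year 3: DB = ⌊$112,500 × 150%/8⌋ = $21,093; SL = ⌊$107,000/6⌋ = $17,833 → take DB $21,093. Book value $91,407.
Year 4: DB = ⌊$91,407 × 150%/8⌋ = $17,138; SL = ⌊$85,907/5⌋ = $17,181 → take SL $17,181. Book value $74,226.

$74,226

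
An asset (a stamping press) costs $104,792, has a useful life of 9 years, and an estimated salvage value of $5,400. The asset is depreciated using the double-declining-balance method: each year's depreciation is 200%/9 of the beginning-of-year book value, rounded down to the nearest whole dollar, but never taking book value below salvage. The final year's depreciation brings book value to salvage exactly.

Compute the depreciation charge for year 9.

Depreciable base = $104,792 − $5,400 = $99,392.
Year 1: ⌊$104,792 × 200%/9⌋ = $23,287. Book value $81,505.
Year 2: ⌊$81,505 × 200%/9⌋ = $18,112. Book value $63,393.
Year 3: ⌊$63,393 × 200%/9⌋ = $14,087. Book value $49,306.
Year 4: ⌊$49,306 × 200%/9⌋ = $10,956. Book value $38,350.
Year 5: ⌊$38,350 × 200%/9⌋ = $8,522. Book value $29,828.
Year 6: ⌊$29,828 × 200%/9⌋ = $6,628. Book value $23,200.
Year 7: ⌊$23,200 × 200%/9⌋ = $5,155. Book value $18,045.
Year 8: ⌊$18,045 × 200%/9⌋ = $4,010. Book value $14,035.
Year 9 (final): $14,035 − $5,400 = $8,635. Book value $5,400.

$8,635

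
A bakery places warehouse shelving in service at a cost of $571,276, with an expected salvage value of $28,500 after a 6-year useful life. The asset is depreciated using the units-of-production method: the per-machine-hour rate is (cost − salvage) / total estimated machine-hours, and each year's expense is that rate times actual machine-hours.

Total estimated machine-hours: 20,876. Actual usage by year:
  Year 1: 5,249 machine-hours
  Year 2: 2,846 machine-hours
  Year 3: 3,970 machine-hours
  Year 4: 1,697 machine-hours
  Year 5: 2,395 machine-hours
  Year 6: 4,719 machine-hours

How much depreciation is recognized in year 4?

$44,122

Depreciable base = $571,276 − $28,500 = $542,776.
Rate = $542,776 / 20,876 machine-hours = $26 per machine-hour.
Year 1: 5,249 × $26 = $136,474. Book value $434,802.
Year 2: 2,846 × $26 = $73,996. Book value $360,806.
Year 3: 3,970 × $26 = $103,220. Book value $257,586.
Year 4: 1,697 × $26 = $44,122. Book value $213,464.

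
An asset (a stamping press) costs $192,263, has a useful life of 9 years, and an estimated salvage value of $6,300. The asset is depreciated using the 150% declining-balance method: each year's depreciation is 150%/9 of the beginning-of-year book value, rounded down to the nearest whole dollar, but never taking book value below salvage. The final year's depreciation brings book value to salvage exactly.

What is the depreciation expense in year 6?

$12,878

Depreciable base = $192,263 − $6,300 = $185,963.
Year 1: ⌊$192,263 × 150%/9⌋ = $32,043. Book value $160,220.
Year 2: ⌊$160,220 × 150%/9⌋ = $26,703. Book value $133,517.
Year 3: ⌊$133,517 × 150%/9⌋ = $22,252. Book value $111,265.
Year 4: ⌊$111,265 × 150%/9⌋ = $18,544. Book value $92,721.
Year 5: ⌊$92,721 × 150%/9⌋ = $15,453. Book value $77,268.
Year 6: ⌊$77,268 × 150%/9⌋ = $12,878. Book value $64,390.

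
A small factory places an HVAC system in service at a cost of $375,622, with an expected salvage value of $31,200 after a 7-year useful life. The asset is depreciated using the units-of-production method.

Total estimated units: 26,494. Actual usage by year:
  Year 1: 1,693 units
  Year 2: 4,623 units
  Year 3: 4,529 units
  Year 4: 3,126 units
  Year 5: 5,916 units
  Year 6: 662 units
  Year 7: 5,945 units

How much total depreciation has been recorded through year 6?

$267,137

Depreciable base = $375,622 − $31,200 = $344,422.
Rate = $344,422 / 26,494 units = $13 per unit.
Year 1: 1,693 × $13 = $22,009. Book value $353,613.
Year 2: 4,623 × $13 = $60,099. Book value $293,514.
Year 3: 4,529 × $13 = $58,877. Book value $234,637.
Year 4: 3,126 × $13 = $40,638. Book value $193,999.
Year 5: 5,916 × $13 = $76,908. Book value $117,091.
Year 6: 662 × $13 = $8,606. Book value $108,485.
Accumulated through year 6 = $375,622 − $108,485 = $267,137.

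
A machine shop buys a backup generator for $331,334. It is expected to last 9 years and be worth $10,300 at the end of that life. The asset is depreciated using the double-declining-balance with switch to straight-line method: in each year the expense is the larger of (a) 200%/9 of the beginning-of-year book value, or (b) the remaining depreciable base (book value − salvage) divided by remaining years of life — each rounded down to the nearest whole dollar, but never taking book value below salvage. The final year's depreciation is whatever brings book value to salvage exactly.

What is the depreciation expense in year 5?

$26,945

Depreciable base = $331,334 − $10,300 = $321,034.
Year 1: DB = ⌊$331,334 × 200%/9⌋ = $73,629; SL = ⌊$321,034/9⌋ = $35,670 → take DB $73,629. Book value $257,705.
Year 2: DB = ⌊$257,705 × 200%/9⌋ = $57,267; SL = ⌊$247,405/8⌋ = $30,925 → take DB $57,267. Book value $200,438.
Year 3: DB = ⌊$200,438 × 200%/9⌋ = $44,541; SL = ⌊$190,138/7⌋ = $27,162 → take DB $44,541. Book value $155,897.
Year 4: DB = ⌊$155,897 × 200%/9⌋ = $34,643; SL = ⌊$145,597/6⌋ = $24,266 → take DB $34,643. Book value $121,254.
Year 5: DB = ⌊$121,254 × 200%/9⌋ = $26,945; SL = ⌊$110,954/5⌋ = $22,190 → take DB $26,945. Book value $94,309.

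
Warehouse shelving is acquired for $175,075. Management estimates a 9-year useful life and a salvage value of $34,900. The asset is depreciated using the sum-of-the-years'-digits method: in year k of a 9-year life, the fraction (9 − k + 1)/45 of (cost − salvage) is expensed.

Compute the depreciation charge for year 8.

$6,230

Depreciable base = $175,075 − $34,900 = $140,175.
Sum of the years' digits = 9+8+7+6+5+4+3+2+1 = 45.
Year 1: $140,175 × 9/45 = $28,035. Book value $147,040.
Year 2: $140,175 × 8/45 = $24,920. Book value $122,120.
Year 3: $140,175 × 7/45 = $21,805. Book value $100,315.
Year 4: $140,175 × 6/45 = $18,690. Book value $81,625.
Year 5: $140,175 × 5/45 = $15,575. Book value $66,050.
Year 6: $140,175 × 4/45 = $12,460. Book value $53,590.
Year 7: $140,175 × 3/45 = $9,345. Book value $44,245.
Year 8: $140,175 × 2/45 = $6,230. Book value $38,015.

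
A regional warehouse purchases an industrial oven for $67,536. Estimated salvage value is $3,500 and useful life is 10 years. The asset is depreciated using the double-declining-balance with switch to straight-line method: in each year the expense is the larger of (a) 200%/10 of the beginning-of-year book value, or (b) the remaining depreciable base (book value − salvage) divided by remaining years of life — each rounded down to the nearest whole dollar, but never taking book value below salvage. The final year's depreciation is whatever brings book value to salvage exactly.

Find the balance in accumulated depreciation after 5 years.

$45,404

Depreciable base = $67,536 − $3,500 = $64,036.
Year 1: DB = ⌊$67,536 × 200%/10⌋ = $13,507; SL = ⌊$64,036/10⌋ = $6,403 → take DB $13,507. Book value $54,029.
Year 2: DB = ⌊$54,029 × 200%/10⌋ = $10,805; SL = ⌊$50,529/9⌋ = $5,614 → take DB $10,805. Book value $43,224.
Year 3: DB = ⌊$43,224 × 200%/10⌋ = $8,644; SL = ⌊$39,724/8⌋ = $4,965 → take DB $8,644. Book value $34,580.
Year 4: DB = ⌊$34,580 × 200%/10⌋ = $6,916; SL = ⌊$31,080/7⌋ = $4,440 → take DB $6,916. Book value $27,664.
Year 5: DB = ⌊$27,664 × 200%/10⌋ = $5,532; SL = ⌊$24,164/6⌋ = $4,027 → take DB $5,532. Book value $22,132.
Accumulated through year 5 = $67,536 − $22,132 = $45,404.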